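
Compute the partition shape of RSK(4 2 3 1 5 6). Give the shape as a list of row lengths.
Row-insert each entry into an empty tableau.

After inserting 4: P = [[4]].
After inserting 2: P = [[2], [4]].
After inserting 3: P = [[2, 3], [4]].
After inserting 1: P = [[1, 3], [2], [4]].
After inserting 5: P = [[1, 3, 5], [2], [4]].
After inserting 6: P = [[1, 3, 5, 6], [2], [4]].

The final insertion tableau P = [[1, 3, 5, 6], [2], [4]] has shape [4, 1, 1].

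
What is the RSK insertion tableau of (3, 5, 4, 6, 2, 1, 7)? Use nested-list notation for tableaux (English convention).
Insert 3: appended to row 1. P = [[3]].
Insert 5: appended to row 1. P = [[3, 5]].
Insert 4: 4 bumps 5 from row 1; 5 starts row 2. P = [[3, 4], [5]].
Insert 6: appended to row 1. P = [[3, 4, 6], [5]].
Insert 2: 2 bumps 3 from row 1; 3 bumps 5 from row 2; 5 starts row 3. P = [[2, 4, 6], [3], [5]].
Insert 1: 1 bumps 2 from row 1; 2 bumps 3 from row 2; 3 bumps 5 from row 3; 5 starts row 4. P = [[1, 4, 6], [2], [3], [5]].
Insert 7: appended to row 1. P = [[1, 4, 6, 7], [2], [3], [5]].

So P = [[1, 4, 6, 7], [2], [3], [5]].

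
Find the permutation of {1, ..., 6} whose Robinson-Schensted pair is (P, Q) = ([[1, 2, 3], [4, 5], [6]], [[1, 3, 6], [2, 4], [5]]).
Reverse the RSK construction: for i from n down to 1, find the cell of Q containing i, remove the entry at that cell from P, and reverse-bump it up through P; the value ejected from row 1 is w(i).

Step i=6: Q has 6 at row 1, column 3; remove that cell from P, ejecting 3. So w(6) = 3. P is now [[1, 2], [4, 5], [6]].
Step i=5: Q has 5 at row 3, column 1; remove 6 from row 3 of P and reverse-bump: 6 enters row 2 and ejects 5; 5 enters row 1 and ejects 2. So w(5) = 2. P is now [[1, 5], [4, 6]].
Step i=4: Q has 4 at row 2, column 2; remove 6 from row 2 of P and reverse-bump: 6 enters row 1 and ejects 5. So w(4) = 5. P is now [[1, 6], [4]].
Step i=3: Q has 3 at row 1, column 2; remove that cell from P, ejecting 6. So w(3) = 6. P is now [[1], [4]].
Step i=2: Q has 2 at row 2, column 1; remove 4 from row 2 of P and reverse-bump: 4 enters row 1 and ejects 1. So w(2) = 1. P is now [[4]].
Step i=1: Q has 1 at row 1, column 1; remove that cell from P, ejecting 4. So w(1) = 4. P is now [].

So w = 4 1 6 5 2 3.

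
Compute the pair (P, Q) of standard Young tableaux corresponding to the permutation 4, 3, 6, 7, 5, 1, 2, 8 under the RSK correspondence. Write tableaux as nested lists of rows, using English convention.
P = [[1, 2, 7, 8], [3, 5], [4, 6]], Q = [[1, 3, 4, 8], [2, 5], [6, 7]]

Insert each entry of the permutation into P by Schensted row insertion, recording in Q the position of each new cell.

After inserting 4: P = [[4]].
After inserting 3: P = [[3], [4]].
After inserting 6: P = [[3, 6], [4]].
After inserting 7: P = [[3, 6, 7], [4]].
After inserting 5: P = [[3, 5, 7], [4, 6]].
After inserting 1: P = [[1, 5, 7], [3, 6], [4]].
After inserting 2: P = [[1, 2, 7], [3, 5], [4, 6]].
After inserting 8: P = [[1, 2, 7, 8], [3, 5], [4, 6]].

So P = [[1, 2, 7, 8], [3, 5], [4, 6]], Q = [[1, 3, 4, 8], [2, 5], [6, 7]].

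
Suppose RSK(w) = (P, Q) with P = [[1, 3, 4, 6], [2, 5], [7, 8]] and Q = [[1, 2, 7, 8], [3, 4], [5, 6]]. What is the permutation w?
Reverse the RSK construction: for i from n down to 1, find the cell of Q containing i, remove the entry at that cell from P, and reverse-bump it up through P; the value ejected from row 1 is w(i).

Step i=8: Q has 8 at row 1, column 4; remove that cell from P, ejecting 6. So w(8) = 6. P is now [[1, 3, 4], [2, 5], [7, 8]].
Step i=7: Q has 7 at row 1, column 3; remove that cell from P, ejecting 4. So w(7) = 4. P is now [[1, 3], [2, 5], [7, 8]].
Step i=6: Q has 6 at row 3, column 2; remove 8 from row 3 of P and reverse-bump: 8 enters row 2 and ejects 5; 5 enters row 1 and ejects 3. So w(6) = 3. P is now [[1, 5], [2, 8], [7]].
Step i=5: Q has 5 at row 3, column 1; remove 7 from row 3 of P and reverse-bump: 7 enters row 2 and ejects 2; 2 enters row 1 and ejects 1. So w(5) = 1. P is now [[2, 5], [7, 8]].
Step i=4: Q has 4 at row 2, column 2; remove 8 from row 2 of P and reverse-bump: 8 enters row 1 and ejects 5. So w(4) = 5. P is now [[2, 8], [7]].
Step i=3: Q has 3 at row 2, column 1; remove 7 from row 2 of P and reverse-bump: 7 enters row 1 and ejects 2. So w(3) = 2. P is now [[7, 8]].
Step i=2: Q has 2 at row 1, column 2; remove that cell from P, ejecting 8. So w(2) = 8. P is now [[7]].
Step i=1: Q has 1 at row 1, column 1; remove that cell from P, ejecting 7. So w(1) = 7. P is now [].

So w = 7 8 2 5 1 3 4 6.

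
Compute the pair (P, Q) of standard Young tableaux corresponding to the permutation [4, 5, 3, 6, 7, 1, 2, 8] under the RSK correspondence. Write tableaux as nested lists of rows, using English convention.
P = [[1, 2, 6, 7, 8], [3, 5], [4]], Q = [[1, 2, 4, 5, 8], [3, 7], [6]]

Insert each entry of the permutation into P by Schensted row insertion, recording in Q the position of each new cell.

After inserting 4: P = [[4]].
After inserting 5: P = [[4, 5]].
After inserting 3: P = [[3, 5], [4]].
After inserting 6: P = [[3, 5, 6], [4]].
After inserting 7: P = [[3, 5, 6, 7], [4]].
After inserting 1: P = [[1, 5, 6, 7], [3], [4]].
After inserting 2: P = [[1, 2, 6, 7], [3, 5], [4]].
After inserting 8: P = [[1, 2, 6, 7, 8], [3, 5], [4]].

So P = [[1, 2, 6, 7, 8], [3, 5], [4]], Q = [[1, 2, 4, 5, 8], [3, 7], [6]].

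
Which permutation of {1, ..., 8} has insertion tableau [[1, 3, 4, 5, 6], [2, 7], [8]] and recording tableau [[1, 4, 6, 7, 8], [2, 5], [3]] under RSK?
Reverse the RSK construction: for i from n down to 1, find the cell of Q containing i, remove the entry at that cell from P, and reverse-bump it up through P; the value ejected from row 1 is w(i).

Step i=8: Q has 8 at row 1, column 5; remove that cell from P, ejecting 6. So w(8) = 6. P is now [[1, 3, 4, 5], [2, 7], [8]].
Step i=7: Q has 7 at row 1, column 4; remove that cell from P, ejecting 5. So w(7) = 5. P is now [[1, 3, 4], [2, 7], [8]].
Step i=6: Q has 6 at row 1, column 3; remove that cell from P, ejecting 4. So w(6) = 4. P is now [[1, 3], [2, 7], [8]].
Step i=5: Q has 5 at row 2, column 2; remove 7 from row 2 of P and reverse-bump: 7 enters row 1 and ejects 3. So w(5) = 3. P is now [[1, 7], [2], [8]].
Step i=4: Q has 4 at row 1, column 2; remove that cell from P, ejecting 7. So w(4) = 7. P is now [[1], [2], [8]].
Step i=3: Q has 3 at row 3, column 1; remove 8 from row 3 of P and reverse-bump: 8 enters row 2 and ejects 2; 2 enters row 1 and ejects 1. So w(3) = 1. P is now [[2], [8]].
Step i=2: Q has 2 at row 2, column 1; remove 8 from row 2 of P and reverse-bump: 8 enters row 1 and ejects 2. So w(2) = 2. P is now [[8]].
Step i=1: Q has 1 at row 1, column 1; remove that cell from P, ejecting 8. So w(1) = 8. P is now [].

So w = 8 2 1 7 3 4 5 6.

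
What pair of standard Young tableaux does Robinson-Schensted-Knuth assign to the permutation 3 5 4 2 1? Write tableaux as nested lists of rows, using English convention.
Insert each entry of the permutation into P by Schensted row insertion, recording in Q the position of each new cell.

Insert 3: appended to row 1. P = [[3]], Q = [[1]].
Insert 5: appended to row 1. P = [[3, 5]], Q = [[1, 2]].
Insert 4: 4 bumps 5 from row 1; 5 starts row 2. P = [[3, 4], [5]], Q = [[1, 2], [3]].
Insert 2: 2 bumps 3 from row 1; 3 bumps 5 from row 2; 5 starts row 3. P = [[2, 4], [3], [5]], Q = [[1, 2], [3], [4]].
Insert 1: 1 bumps 2 from row 1; 2 bumps 3 from row 2; 3 bumps 5 from row 3; 5 starts row 4. P = [[1, 4], [2], [3], [5]], Q = [[1, 2], [3], [4], [5]].

So P = [[1, 4], [2], [3], [5]], Q = [[1, 2], [3], [4], [5]].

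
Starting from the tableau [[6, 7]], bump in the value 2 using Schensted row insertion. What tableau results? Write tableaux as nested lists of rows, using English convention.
[[2, 7], [6]]

In row 1, 2 replaces 6 (the leftmost entry greater than 2); 6 is bumped to row 2. 6 starts a new row 2. The new tableau is [[2, 7], [6]].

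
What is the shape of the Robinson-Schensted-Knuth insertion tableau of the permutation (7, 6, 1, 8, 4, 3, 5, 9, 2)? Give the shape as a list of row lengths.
Row-insert each entry into an empty tableau.

After inserting 7: P = [[7]].
After inserting 6: P = [[6], [7]].
After inserting 1: P = [[1], [6], [7]].
After inserting 8: P = [[1, 8], [6], [7]].
After inserting 4: P = [[1, 4], [6, 8], [7]].
After inserting 3: P = [[1, 3], [4, 8], [6], [7]].
After inserting 5: P = [[1, 3, 5], [4, 8], [6], [7]].
After inserting 9: P = [[1, 3, 5, 9], [4, 8], [6], [7]].
After inserting 2: P = [[1, 2, 5, 9], [3, 8], [4], [6], [7]].

The final insertion tableau P = [[1, 2, 5, 9], [3, 8], [4], [6], [7]] has shape [4, 2, 1, 1, 1].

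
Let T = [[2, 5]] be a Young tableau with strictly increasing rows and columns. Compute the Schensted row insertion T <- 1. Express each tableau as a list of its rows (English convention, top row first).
In row 1, 1 replaces 2 (the leftmost entry greater than 1); 2 is bumped to row 2. 2 starts a new row 2. The new tableau is [[1, 5], [2]].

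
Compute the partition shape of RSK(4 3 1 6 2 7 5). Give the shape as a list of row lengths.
[3, 3, 1]

Row-insert each entry into an empty tableau.

After inserting 4: P = [[4]].
After inserting 3: P = [[3], [4]].
After inserting 1: P = [[1], [3], [4]].
After inserting 6: P = [[1, 6], [3], [4]].
After inserting 2: P = [[1, 2], [3, 6], [4]].
After inserting 7: P = [[1, 2, 7], [3, 6], [4]].
After inserting 5: P = [[1, 2, 5], [3, 6, 7], [4]].

The final insertion tableau P = [[1, 2, 5], [3, 6, 7], [4]] has shape [3, 3, 1].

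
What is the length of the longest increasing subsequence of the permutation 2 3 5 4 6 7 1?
5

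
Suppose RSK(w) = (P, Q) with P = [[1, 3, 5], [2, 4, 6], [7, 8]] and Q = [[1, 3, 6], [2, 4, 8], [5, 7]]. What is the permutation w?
Reverse RSK: for i = n, n-1, ..., 1, locate i in Q, remove the corresponding corner cell from P, and reverse-bump its entry up through P; the value ejected from row 1 is w(i).

So w = 7 2 8 4 1 6 3 5.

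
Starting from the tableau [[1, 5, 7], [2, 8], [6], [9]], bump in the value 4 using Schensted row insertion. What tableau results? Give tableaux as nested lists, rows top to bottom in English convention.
[[1, 4, 7], [2, 5], [6, 8], [9]]

In row 1, 4 replaces 5 (the leftmost entry greater than 4); 5 is bumped to row 2. In row 2, 5 replaces 8 (the leftmost entry greater than 5); 8 is bumped to row 3. 8 is appended to row 3. The new tableau is [[1, 4, 7], [2, 5], [6, 8], [9]].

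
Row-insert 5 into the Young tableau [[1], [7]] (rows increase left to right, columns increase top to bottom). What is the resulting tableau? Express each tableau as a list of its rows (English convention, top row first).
[[1, 5], [7]]

5 is larger than every entry of row 1, so it is appended to row 1. The new tableau is [[1, 5], [7]].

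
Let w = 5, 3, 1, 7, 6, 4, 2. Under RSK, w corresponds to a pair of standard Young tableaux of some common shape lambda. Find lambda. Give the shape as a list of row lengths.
Row-insert each entry into an empty tableau.

After inserting 5: P = [[5]].
After inserting 3: P = [[3], [5]].
After inserting 1: P = [[1], [3], [5]].
After inserting 7: P = [[1, 7], [3], [5]].
After inserting 6: P = [[1, 6], [3, 7], [5]].
After inserting 4: P = [[1, 4], [3, 6], [5, 7]].
After inserting 2: P = [[1, 2], [3, 4], [5, 6], [7]].

The final insertion tableau P = [[1, 2], [3, 4], [5, 6], [7]] has shape [2, 2, 2, 1].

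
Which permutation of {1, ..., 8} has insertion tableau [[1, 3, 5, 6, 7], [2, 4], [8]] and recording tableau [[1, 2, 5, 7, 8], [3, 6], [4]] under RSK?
2 8 4 1 5 3 6 7

Reverse the RSK construction: for i from n down to 1, find the cell of Q containing i, remove the entry at that cell from P, and reverse-bump it up through P; the value ejected from row 1 is w(i).

Step i=8: Q has 8 at row 1, column 5; remove that cell from P, ejecting 7. So w(8) = 7. P is now [[1, 3, 5, 6], [2, 4], [8]].
Step i=7: Q has 7 at row 1, column 4; remove that cell from P, ejecting 6. So w(7) = 6. P is now [[1, 3, 5], [2, 4], [8]].
Step i=6: Q has 6 at row 2, column 2; remove 4 from row 2 of P and reverse-bump: 4 enters row 1 and ejects 3. So w(6) = 3. P is now [[1, 4, 5], [2], [8]].
Step i=5: Q has 5 at row 1, column 3; remove that cell from P, ejecting 5. So w(5) = 5. P is now [[1, 4], [2], [8]].
Step i=4: Q has 4 at row 3, column 1; remove 8 from row 3 of P and reverse-bump: 8 enters row 2 and ejects 2; 2 enters row 1 and ejects 1. So w(4) = 1. P is now [[2, 4], [8]].
Step i=3: Q has 3 at row 2, column 1; remove 8 from row 2 of P and reverse-bump: 8 enters row 1 and ejects 4. So w(3) = 4. P is now [[2, 8]].
Step i=2: Q has 2 at row 1, column 2; remove that cell from P, ejecting 8. So w(2) = 8. P is now [[2]].
Step i=1: Q has 1 at row 1, column 1; remove that cell from P, ejecting 2. So w(1) = 2. P is now [].

So w = 2 8 4 1 5 3 6 7.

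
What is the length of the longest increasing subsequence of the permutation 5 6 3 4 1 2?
2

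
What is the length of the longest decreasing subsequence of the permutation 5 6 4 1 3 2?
4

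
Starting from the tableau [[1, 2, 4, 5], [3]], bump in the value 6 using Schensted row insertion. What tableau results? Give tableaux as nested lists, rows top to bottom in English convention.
6 is larger than every entry of row 1, so it is appended to row 1. The new tableau is [[1, 2, 4, 5, 6], [3]].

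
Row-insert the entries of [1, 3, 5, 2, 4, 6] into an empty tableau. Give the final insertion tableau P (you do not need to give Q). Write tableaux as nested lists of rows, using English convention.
P = [[1, 2, 4, 6], [3, 5]]

Insert 1: appended to row 1. P = [[1]].
Insert 3: appended to row 1. P = [[1, 3]].
Insert 5: appended to row 1. P = [[1, 3, 5]].
Insert 2: 2 bumps 3 from row 1; 3 starts row 2. P = [[1, 2, 5], [3]].
Insert 4: 4 bumps 5 from row 1; 5 appends to row 2. P = [[1, 2, 4], [3, 5]].
Insert 6: appended to row 1. P = [[1, 2, 4, 6], [3, 5]].

So P = [[1, 2, 4, 6], [3, 5]].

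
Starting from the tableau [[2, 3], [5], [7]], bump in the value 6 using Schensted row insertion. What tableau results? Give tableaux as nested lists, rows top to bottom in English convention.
6 is larger than every entry of row 1, so it is appended to row 1. The new tableau is [[2, 3, 6], [5], [7]].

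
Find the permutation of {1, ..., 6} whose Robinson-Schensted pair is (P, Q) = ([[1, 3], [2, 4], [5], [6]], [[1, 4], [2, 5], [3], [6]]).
6 2 1 5 4 3

Reverse the RSK construction: for i from n down to 1, find the cell of Q containing i, remove the entry at that cell from P, and reverse-bump it up through P; the value ejected from row 1 is w(i).

Step i=6: Q has 6 at row 4, column 1; remove 6 from row 4 of P and reverse-bump: 6 enters row 3 and ejects 5; 5 enters row 2 and ejects 4; 4 enters row 1 and ejects 3. So w(6) = 3. P is now [[1, 4], [2, 5], [6]].
Step i=5: Q has 5 at row 2, column 2; remove 5 from row 2 of P and reverse-bump: 5 enters row 1 and ejects 4. So w(5) = 4. P is now [[1, 5], [2], [6]].
Step i=4: Q has 4 at row 1, column 2; remove that cell from P, ejecting 5. So w(4) = 5. P is now [[1], [2], [6]].
Step i=3: Q has 3 at row 3, column 1; remove 6 from row 3 of P and reverse-bump: 6 enters row 2 and ejects 2; 2 enters row 1 and ejects 1. So w(3) = 1. P is now [[2], [6]].
Step i=2: Q has 2 at row 2, column 1; remove 6 from row 2 of P and reverse-bump: 6 enters row 1 and ejects 2. So w(2) = 2. P is now [[6]].
Step i=1: Q has 1 at row 1, column 1; remove that cell from P, ejecting 6. So w(1) = 6. P is now [].

So w = 6 2 1 5 4 3.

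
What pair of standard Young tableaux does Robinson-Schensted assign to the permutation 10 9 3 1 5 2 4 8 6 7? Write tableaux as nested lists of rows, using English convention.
Insert each entry of the permutation into P by Schensted row insertion, recording in Q the position of each new cell.

Insert 10: appended to row 1. P = [[10]].
Insert 9: 9 bumps 10 from row 1; 10 starts row 2. P = [[9], [10]].
Insert 3: 3 bumps 9 from row 1; 9 bumps 10 from row 2; 10 starts row 3. P = [[3], [9], [10]].
Insert 1: 1 bumps 3 from row 1; 3 bumps 9 from row 2; 9 bumps 10 from row 3; 10 starts row 4. P = [[1], [3], [9], [10]].
Insert 5: appended to row 1. P = [[1, 5], [3], [9], [10]].
Insert 2: 2 bumps 5 from row 1; 5 appends to row 2. P = [[1, 2], [3, 5], [9], [10]].
Insert 4: appended to row 1. P = [[1, 2, 4], [3, 5], [9], [10]].
Insert 8: appended to row 1. P = [[1, 2, 4, 8], [3, 5], [9], [10]].
Insert 6: 6 bumps 8 from row 1; 8 appends to row 2. P = [[1, 2, 4, 6], [3, 5, 8], [9], [10]].
Insert 7: appended to row 1. P = [[1, 2, 4, 6, 7], [3, 5, 8], [9], [10]].

So P = [[1, 2, 4, 6, 7], [3, 5, 8], [9], [10]], Q = [[1, 5, 7, 8, 10], [2, 6, 9], [3], [4]].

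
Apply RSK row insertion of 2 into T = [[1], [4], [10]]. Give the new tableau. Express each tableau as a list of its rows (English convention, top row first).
[[1, 2], [4], [10]]

2 is larger than every entry of row 1, so it is appended to row 1. The new tableau is [[1, 2], [4], [10]].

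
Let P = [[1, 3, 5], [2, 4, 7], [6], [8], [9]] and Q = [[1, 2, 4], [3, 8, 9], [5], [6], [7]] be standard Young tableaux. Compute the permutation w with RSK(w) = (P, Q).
Reverse the RSK construction: for i from n down to 1, find the cell of Q containing i, remove the entry at that cell from P, and reverse-bump it up through P; the value ejected from row 1 is w(i).

Step i=9: Q has 9 at row 2, column 3; remove 7 from row 2 of P and reverse-bump: 7 enters row 1 and ejects 5. So w(9) = 5. P is now [[1, 3, 7], [2, 4], [6], [8], [9]].
Step i=8: Q has 8 at row 2, column 2; remove 4 from row 2 of P and reverse-bump: 4 enters row 1 and ejects 3. So w(8) = 3. P is now [[1, 4, 7], [2], [6], [8], [9]].
Step i=7: Q has 7 at row 5, column 1; remove 9 from row 5 of P and reverse-bump: 9 enters row 4 and ejects 8; 8 enters row 3 and ejects 6; 6 enters row 2 and ejects 2; 2 enters row 1 and ejects 1. So w(7) = 1. P is now [[2, 4, 7], [6], [8], [9]].
Step i=6: Q has 6 at row 4, column 1; remove 9 from row 4 of P and reverse-bump: 9 enters row 3 and ejects 8; 8 enters row 2 and ejects 6; 6 enters row 1 and ejects 4. So w(6) = 4. P is now [[2, 6, 7], [8], [9]].
Step i=5: Q has 5 at row 3, column 1; remove 9 from row 3 of P and reverse-bump: 9 enters row 2 and ejects 8; 8 enters row 1 and ejects 7. So w(5) = 7. P is now [[2, 6, 8], [9]].
Step i=4: Q has 4 at row 1, column 3; remove that cell from P, ejecting 8. So w(4) = 8. P is now [[2, 6], [9]].
Step i=3: Q has 3 at row 2, column 1; remove 9 from row 2 of P and reverse-bump: 9 enters row 1 and ejects 6. So w(3) = 6. P is now [[2, 9]].
Step i=2: Q has 2 at row 1, column 2; remove that cell from P, ejecting 9. So w(2) = 9. P is now [[2]].
Step i=1: Q has 1 at row 1, column 1; remove that cell from P, ejecting 2. So w(1) = 2. P is now [].

So w = 2 9 6 8 7 4 1 3 5.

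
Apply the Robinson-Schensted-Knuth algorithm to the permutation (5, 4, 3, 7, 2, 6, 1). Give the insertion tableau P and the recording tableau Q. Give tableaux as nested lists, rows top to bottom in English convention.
Insert each entry of the permutation into P by Schensted row insertion, recording in Q the position of each new cell.

Insert 5: appended to row 1. P = [[5]].
Insert 4: 4 bumps 5 from row 1; 5 starts row 2. P = [[4], [5]].
Insert 3: 3 bumps 4 from row 1; 4 bumps 5 from row 2; 5 starts row 3. P = [[3], [4], [5]].
Insert 7: appended to row 1. P = [[3, 7], [4], [5]].
Insert 2: 2 bumps 3 from row 1; 3 bumps 4 from row 2; 4 bumps 5 from row 3; 5 starts row 4. P = [[2, 7], [3], [4], [5]].
Insert 6: 6 bumps 7 from row 1; 7 appends to row 2. P = [[2, 6], [3, 7], [4], [5]].
Insert 1: 1 bumps 2 from row 1; 2 bumps 3 from row 2; 3 bumps 4 from row 3; 4 bumps 5 from row 4; 5 starts row 5. P = [[1, 6], [2, 7], [3], [4], [5]].

So P = [[1, 6], [2, 7], [3], [4], [5]], Q = [[1, 4], [2, 6], [3], [5], [7]].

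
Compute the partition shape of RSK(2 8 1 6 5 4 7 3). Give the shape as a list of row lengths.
Row-insert each entry into an empty tableau.

After inserting 2: P = [[2]].
After inserting 8: P = [[2, 8]].
After inserting 1: P = [[1, 8], [2]].
After inserting 6: P = [[1, 6], [2, 8]].
After inserting 5: P = [[1, 5], [2, 6], [8]].
After inserting 4: P = [[1, 4], [2, 5], [6], [8]].
After inserting 7: P = [[1, 4, 7], [2, 5], [6], [8]].
After inserting 3: P = [[1, 3, 7], [2, 4], [5], [6], [8]].

The final insertion tableau P = [[1, 3, 7], [2, 4], [5], [6], [8]] has shape [3, 2, 1, 1, 1].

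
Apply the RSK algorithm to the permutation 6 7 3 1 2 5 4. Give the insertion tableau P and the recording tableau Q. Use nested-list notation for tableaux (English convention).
P = [[1, 2, 4], [3, 5], [6, 7]], Q = [[1, 2, 6], [3, 5], [4, 7]]

Insert each entry of the permutation into P by Schensted row insertion, recording in Q the position of each new cell.

Insert 6: appended to row 1. P = [[6]].
Insert 7: appended to row 1. P = [[6, 7]].
Insert 3: 3 bumps 6 from row 1; 6 starts row 2. P = [[3, 7], [6]].
Insert 1: 1 bumps 3 from row 1; 3 bumps 6 from row 2; 6 starts row 3. P = [[1, 7], [3], [6]].
Insert 2: 2 bumps 7 from row 1; 7 appends to row 2. P = [[1, 2], [3, 7], [6]].
Insert 5: appended to row 1. P = [[1, 2, 5], [3, 7], [6]].
Insert 4: 4 bumps 5 from row 1; 5 bumps 7 from row 2; 7 appends to row 3. P = [[1, 2, 4], [3, 5], [6, 7]].

So P = [[1, 2, 4], [3, 5], [6, 7]], Q = [[1, 2, 6], [3, 5], [4, 7]].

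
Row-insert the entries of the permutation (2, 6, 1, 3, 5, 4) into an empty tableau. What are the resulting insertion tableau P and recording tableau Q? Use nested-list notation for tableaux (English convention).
Insert each entry of the permutation into P by Schensted row insertion, recording in Q the position of each new cell.

Insert 2: appended to row 1. P = [[2]].
Insert 6: appended to row 1. P = [[2, 6]].
Insert 1: 1 bumps 2 from row 1; 2 starts row 2. P = [[1, 6], [2]].
Insert 3: 3 bumps 6 from row 1; 6 appends to row 2. P = [[1, 3], [2, 6]].
Insert 5: appended to row 1. P = [[1, 3, 5], [2, 6]].
Insert 4: 4 bumps 5 from row 1; 5 bumps 6 from row 2; 6 starts row 3. P = [[1, 3, 4], [2, 5], [6]].

So P = [[1, 3, 4], [2, 5], [6]], Q = [[1, 2, 5], [3, 4], [6]].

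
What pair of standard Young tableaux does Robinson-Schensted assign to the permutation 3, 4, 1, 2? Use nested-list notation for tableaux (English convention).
P = [[1, 2], [3, 4]], Q = [[1, 2], [3, 4]]

Insert each entry of the permutation into P by Schensted row insertion, recording in Q the position of each new cell.

Insert 3: appended to row 1. P = [[3]].
Insert 4: appended to row 1. P = [[3, 4]].
Insert 1: 1 bumps 3 from row 1; 3 starts row 2. P = [[1, 4], [3]].
Insert 2: 2 bumps 4 from row 1; 4 appends to row 2. P = [[1, 2], [3, 4]].

So P = [[1, 2], [3, 4]], Q = [[1, 2], [3, 4]].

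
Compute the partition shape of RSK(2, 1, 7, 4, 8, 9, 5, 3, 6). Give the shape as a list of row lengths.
Row-insert each entry into an empty tableau.

After inserting 2: P = [[2]].
After inserting 1: P = [[1], [2]].
After inserting 7: P = [[1, 7], [2]].
After inserting 4: P = [[1, 4], [2, 7]].
After inserting 8: P = [[1, 4, 8], [2, 7]].
After inserting 9: P = [[1, 4, 8, 9], [2, 7]].
After inserting 5: P = [[1, 4, 5, 9], [2, 7, 8]].
After inserting 3: P = [[1, 3, 5, 9], [2, 4, 8], [7]].
After inserting 6: P = [[1, 3, 5, 6], [2, 4, 8, 9], [7]].

The final insertion tableau P = [[1, 3, 5, 6], [2, 4, 8, 9], [7]] has shape [4, 4, 1].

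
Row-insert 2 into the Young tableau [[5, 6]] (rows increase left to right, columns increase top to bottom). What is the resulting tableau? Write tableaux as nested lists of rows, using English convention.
In row 1, 2 replaces 5 (the leftmost entry greater than 2); 5 is bumped to row 2. 5 starts a new row 2. The new tableau is [[2, 6], [5]].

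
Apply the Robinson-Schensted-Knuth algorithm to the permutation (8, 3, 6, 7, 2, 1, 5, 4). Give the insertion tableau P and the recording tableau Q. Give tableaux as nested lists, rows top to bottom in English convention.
P = [[1, 4, 7], [2, 5], [3, 6], [8]], Q = [[1, 3, 4], [2, 7], [5, 8], [6]]

Insert each entry of the permutation into P by Schensted row insertion, recording in Q the position of each new cell.

Insert 8: appended to row 1. P = [[8]].
Insert 3: 3 bumps 8 from row 1; 8 starts row 2. P = [[3], [8]].
Insert 6: appended to row 1. P = [[3, 6], [8]].
Insert 7: appended to row 1. P = [[3, 6, 7], [8]].
Insert 2: 2 bumps 3 from row 1; 3 bumps 8 from row 2; 8 starts row 3. P = [[2, 6, 7], [3], [8]].
Insert 1: 1 bumps 2 from row 1; 2 bumps 3 from row 2; 3 bumps 8 from row 3; 8 starts row 4. P = [[1, 6, 7], [2], [3], [8]].
Insert 5: 5 bumps 6 from row 1; 6 appends to row 2. P = [[1, 5, 7], [2, 6], [3], [8]].
Insert 4: 4 bumps 5 from row 1; 5 bumps 6 from row 2; 6 appends to row 3. P = [[1, 4, 7], [2, 5], [3, 6], [8]].

So P = [[1, 4, 7], [2, 5], [3, 6], [8]], Q = [[1, 3, 4], [2, 7], [5, 8], [6]].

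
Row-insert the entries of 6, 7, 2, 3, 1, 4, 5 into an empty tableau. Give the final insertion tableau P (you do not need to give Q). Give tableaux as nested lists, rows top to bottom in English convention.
P = [[1, 3, 4, 5], [2, 7], [6]]

Insert 6: appended to row 1. P = [[6]].
Insert 7: appended to row 1. P = [[6, 7]].
Insert 2: 2 bumps 6 from row 1; 6 starts row 2. P = [[2, 7], [6]].
Insert 3: 3 bumps 7 from row 1; 7 appends to row 2. P = [[2, 3], [6, 7]].
Insert 1: 1 bumps 2 from row 1; 2 bumps 6 from row 2; 6 starts row 3. P = [[1, 3], [2, 7], [6]].
Insert 4: appended to row 1. P = [[1, 3, 4], [2, 7], [6]].
Insert 5: appended to row 1. P = [[1, 3, 4, 5], [2, 7], [6]].

So P = [[1, 3, 4, 5], [2, 7], [6]].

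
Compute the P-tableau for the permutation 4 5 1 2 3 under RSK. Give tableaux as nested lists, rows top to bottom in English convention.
Insert 4: appended to row 1. P = [[4]].
Insert 5: appended to row 1. P = [[4, 5]].
Insert 1: 1 bumps 4 from row 1; 4 starts row 2. P = [[1, 5], [4]].
Insert 2: 2 bumps 5 from row 1; 5 appends to row 2. P = [[1, 2], [4, 5]].
Insert 3: appended to row 1. P = [[1, 2, 3], [4, 5]].

So P = [[1, 2, 3], [4, 5]].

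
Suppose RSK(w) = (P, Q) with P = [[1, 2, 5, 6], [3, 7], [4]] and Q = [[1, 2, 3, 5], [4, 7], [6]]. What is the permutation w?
1 4 5 3 7 2 6

Reverse the RSK construction: for i from n down to 1, find the cell of Q containing i, remove the entry at that cell from P, and reverse-bump it up through P; the value ejected from row 1 is w(i).

Step i=7: Q has 7 at row 2, column 2; remove 7 from row 2 of P and reverse-bump: 7 enters row 1 and ejects 6. So w(7) = 6. P is now [[1, 2, 5, 7], [3], [4]].
Step i=6: Q has 6 at row 3, column 1; remove 4 from row 3 of P and reverse-bump: 4 enters row 2 and ejects 3; 3 enters row 1 and ejects 2. So w(6) = 2. P is now [[1, 3, 5, 7], [4]].
Step i=5: Q has 5 at row 1, column 4; remove that cell from P, ejecting 7. So w(5) = 7. P is now [[1, 3, 5], [4]].
Step i=4: Q has 4 at row 2, column 1; remove 4 from row 2 of P and reverse-bump: 4 enters row 1 and ejects 3. So w(4) = 3. P is now [[1, 4, 5]].
Step i=3: Q has 3 at row 1, column 3; remove that cell from P, ejecting 5. So w(3) = 5. P is now [[1, 4]].
Step i=2: Q has 2 at row 1, column 2; remove that cell from P, ejecting 4. So w(2) = 4. P is now [[1]].
Step i=1: Q has 1 at row 1, column 1; remove that cell from P, ejecting 1. So w(1) = 1. P is now [].

So w = 1 4 5 3 7 2 6.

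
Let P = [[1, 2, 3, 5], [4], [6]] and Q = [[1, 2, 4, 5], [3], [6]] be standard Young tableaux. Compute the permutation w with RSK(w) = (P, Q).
1 6 2 4 5 3

Reverse the RSK construction: for i from n down to 1, find the cell of Q containing i, remove the entry at that cell from P, and reverse-bump it up through P; the value ejected from row 1 is w(i).

Step i=6: Q has 6 at row 3, column 1; remove 6 from row 3 of P and reverse-bump: 6 enters row 2 and ejects 4; 4 enters row 1 and ejects 3. So w(6) = 3. P is now [[1, 2, 4, 5], [6]].
Step i=5: Q has 5 at row 1, column 4; remove that cell from P, ejecting 5. So w(5) = 5. P is now [[1, 2, 4], [6]].
Step i=4: Q has 4 at row 1, column 3; remove that cell from P, ejecting 4. So w(4) = 4. P is now [[1, 2], [6]].
Step i=3: Q has 3 at row 2, column 1; remove 6 from row 2 of P and reverse-bump: 6 enters row 1 and ejects 2. So w(3) = 2. P is now [[1, 6]].
Step i=2: Q has 2 at row 1, column 2; remove that cell from P, ejecting 6. So w(2) = 6. P is now [[1]].
Step i=1: Q has 1 at row 1, column 1; remove that cell from P, ejecting 1. So w(1) = 1. P is now [].

So w = 1 6 2 4 5 3.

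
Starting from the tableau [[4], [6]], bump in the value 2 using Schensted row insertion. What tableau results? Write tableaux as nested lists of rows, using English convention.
In row 1, 2 replaces 4 (the leftmost entry greater than 2); 4 is bumped to row 2. In row 2, 4 replaces 6 (the leftmost entry greater than 4); 6 is bumped to row 3. 6 starts a new row 3. The new tableau is [[2], [4], [6]].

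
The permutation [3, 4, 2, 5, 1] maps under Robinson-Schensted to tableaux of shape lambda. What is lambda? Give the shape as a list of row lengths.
Row-insert each entry into an empty tableau.

After inserting 3: P = [[3]].
After inserting 4: P = [[3, 4]].
After inserting 2: P = [[2, 4], [3]].
After inserting 5: P = [[2, 4, 5], [3]].
After inserting 1: P = [[1, 4, 5], [2], [3]].

The final insertion tableau P = [[1, 4, 5], [2], [3]] has shape [3, 1, 1].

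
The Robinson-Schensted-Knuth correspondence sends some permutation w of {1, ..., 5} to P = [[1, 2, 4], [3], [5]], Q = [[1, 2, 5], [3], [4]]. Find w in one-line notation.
1 5 3 2 4

Reverse the RSK construction: for i from n down to 1, find the cell of Q containing i, remove the entry at that cell from P, and reverse-bump it up through P; the value ejected from row 1 is w(i).

Step i=5: Q has 5 at row 1, column 3; remove that cell from P, ejecting 4. So w(5) = 4. P is now [[1, 2], [3], [5]].
Step i=4: Q has 4 at row 3, column 1; remove 5 from row 3 of P and reverse-bump: 5 enters row 2 and ejects 3; 3 enters row 1 and ejects 2. So w(4) = 2. P is now [[1, 3], [5]].
Step i=3: Q has 3 at row 2, column 1; remove 5 from row 2 of P and reverse-bump: 5 enters row 1 and ejects 3. So w(3) = 3. P is now [[1, 5]].
Step i=2: Q has 2 at row 1, column 2; remove that cell from P, ejecting 5. So w(2) = 5. P is now [[1]].
Step i=1: Q has 1 at row 1, column 1; remove that cell from P, ejecting 1. So w(1) = 1. P is now [].

So w = 1 5 3 2 4.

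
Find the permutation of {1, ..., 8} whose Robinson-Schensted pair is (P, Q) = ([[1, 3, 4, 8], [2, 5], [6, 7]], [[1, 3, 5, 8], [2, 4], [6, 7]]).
Reverse the RSK construction: for i from n down to 1, find the cell of Q containing i, remove the entry at that cell from P, and reverse-bump it up through P; the value ejected from row 1 is w(i).

Step i=8: Q has 8 at row 1, column 4; remove that cell from P, ejecting 8. So w(8) = 8. P is now [[1, 3, 4], [2, 5], [6, 7]].
Step i=7: Q has 7 at row 3, column 2; remove 7 from row 3 of P and reverse-bump: 7 enters row 2 and ejects 5; 5 enters row 1 and ejects 4. So w(7) = 4. P is now [[1, 3, 5], [2, 7], [6]].
Step i=6: Q has 6 at row 3, column 1; remove 6 from row 3 of P and reverse-bump: 6 enters row 2 and ejects 2; 2 enters row 1 and ejects 1. So w(6) = 1. P is now [[2, 3, 5], [6, 7]].
Step i=5: Q has 5 at row 1, column 3; remove that cell from P, ejecting 5. So w(5) = 5. P is now [[2, 3], [6, 7]].
Step i=4: Q has 4 at row 2, column 2; remove 7 from row 2 of P and reverse-bump: 7 enters row 1 and ejects 3. So w(4) = 3. P is now [[2, 7], [6]].
Step i=3: Q has 3 at row 1, column 2; remove that cell from P, ejecting 7. So w(3) = 7. P is now [[2], [6]].
Step i=2: Q has 2 at row 2, column 1; remove 6 from row 2 of P and reverse-bump: 6 enters row 1 and ejects 2. So w(2) = 2. P is now [[6]].
Step i=1: Q has 1 at row 1, column 1; remove that cell from P, ejecting 6. So w(1) = 6. P is now [].

So w = 6 2 7 3 5 1 4 8.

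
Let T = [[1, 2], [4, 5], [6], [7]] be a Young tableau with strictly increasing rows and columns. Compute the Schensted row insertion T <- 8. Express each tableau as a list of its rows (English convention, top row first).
8 is larger than every entry of row 1, so it is appended to row 1. The new tableau is [[1, 2, 8], [4, 5], [6], [7]].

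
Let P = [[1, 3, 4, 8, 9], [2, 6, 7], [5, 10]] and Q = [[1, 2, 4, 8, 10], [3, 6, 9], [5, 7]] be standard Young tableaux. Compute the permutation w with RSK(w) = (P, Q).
5 6 2 10 1 7 3 8 4 9

Reverse the RSK construction: for i from n down to 1, find the cell of Q containing i, remove the entry at that cell from P, and reverse-bump it up through P; the value ejected from row 1 is w(i).

Step i=10: Q has 10 at row 1, column 5; remove that cell from P, ejecting 9. So w(10) = 9. P is now [[1, 3, 4, 8], [2, 6, 7], [5, 10]].
Step i=9: Q has 9 at row 2, column 3; remove 7 from row 2 of P and reverse-bump: 7 enters row 1 and ejects 4. So w(9) = 4. P is now [[1, 3, 7, 8], [2, 6], [5, 10]].
Step i=8: Q has 8 at row 1, column 4; remove that cell from P, ejecting 8. So w(8) = 8. P is now [[1, 3, 7], [2, 6], [5, 10]].
Step i=7: Q has 7 at row 3, column 2; remove 10 from row 3 of P and reverse-bump: 10 enters row 2 and ejects 6; 6 enters row 1 and ejects 3. So w(7) = 3. P is now [[1, 6, 7], [2, 10], [5]].
Step i=6: Q has 6 at row 2, column 2; remove 10 from row 2 of P and reverse-bump: 10 enters row 1 and ejects 7. So w(6) = 7. P is now [[1, 6, 10], [2], [5]].
Step i=5: Q has 5 at row 3, column 1; remove 5 from row 3 of P and reverse-bump: 5 enters row 2 and ejects 2; 2 enters row 1 and ejects 1. So w(5) = 1. P is now [[2, 6, 10], [5]].
Step i=4: Q has 4 at row 1, column 3; remove that cell from P, ejecting 10. So w(4) = 10. P is now [[2, 6], [5]].
Step i=3: Q has 3 at row 2, column 1; remove 5 from row 2 of P and reverse-bump: 5 enters row 1 and ejects 2. So w(3) = 2. P is now [[5, 6]].
Step i=2: Q has 2 at row 1, column 2; remove that cell from P, ejecting 6. So w(2) = 6. P is now [[5]].
Step i=1: Q has 1 at row 1, column 1; remove that cell from P, ejecting 5. So w(1) = 5. P is now [].

So w = 5 6 2 10 1 7 3 8 4 9.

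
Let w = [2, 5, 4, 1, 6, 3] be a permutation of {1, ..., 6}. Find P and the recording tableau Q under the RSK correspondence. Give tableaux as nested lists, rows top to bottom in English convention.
Insert each entry of the permutation into P by Schensted row insertion, recording in Q the position of each new cell.

After inserting 2: P = [[2]].
After inserting 5: P = [[2, 5]].
After inserting 4: P = [[2, 4], [5]].
After inserting 1: P = [[1, 4], [2], [5]].
After inserting 6: P = [[1, 4, 6], [2], [5]].
After inserting 3: P = [[1, 3, 6], [2, 4], [5]].

So P = [[1, 3, 6], [2, 4], [5]], Q = [[1, 2, 5], [3, 6], [4]].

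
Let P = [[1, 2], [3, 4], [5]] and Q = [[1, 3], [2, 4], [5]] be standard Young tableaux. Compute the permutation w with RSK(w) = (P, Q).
Reverse the RSK construction: for i from n down to 1, find the cell of Q containing i, remove the entry at that cell from P, and reverse-bump it up through P; the value ejected from row 1 is w(i).

Step i=5: Q has 5 at row 3, column 1; remove 5 from row 3 of P and reverse-bump: 5 enters row 2 and ejects 4; 4 enters row 1 and ejects 2. So w(5) = 2. P is now [[1, 4], [3, 5]].
Step i=4: Q has 4 at row 2, column 2; remove 5 from row 2 of P and reverse-bump: 5 enters row 1 and ejects 4. So w(4) = 4. P is now [[1, 5], [3]].
Step i=3: Q has 3 at row 1, column 2; remove that cell from P, ejecting 5. So w(3) = 5. P is now [[1], [3]].
Step i=2: Q has 2 at row 2, column 1; remove 3 from row 2 of P and reverse-bump: 3 enters row 1 and ejects 1. So w(2) = 1. P is now [[3]].
Step i=1: Q has 1 at row 1, column 1; remove that cell from P, ejecting 3. So w(1) = 3. P is now [].

So w = 3 1 5 4 2.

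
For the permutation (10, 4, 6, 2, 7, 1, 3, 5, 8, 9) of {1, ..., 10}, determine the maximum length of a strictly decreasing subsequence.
4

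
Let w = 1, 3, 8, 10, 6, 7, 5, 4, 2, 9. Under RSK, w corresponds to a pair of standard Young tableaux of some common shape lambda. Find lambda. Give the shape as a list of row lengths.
Row-insert each entry into an empty tableau.

After inserting 1: P = [[1]].
After inserting 3: P = [[1, 3]].
After inserting 8: P = [[1, 3, 8]].
After inserting 10: P = [[1, 3, 8, 10]].
After inserting 6: P = [[1, 3, 6, 10], [8]].
After inserting 7: P = [[1, 3, 6, 7], [8, 10]].
After inserting 5: P = [[1, 3, 5, 7], [6, 10], [8]].
After inserting 4: P = [[1, 3, 4, 7], [5, 10], [6], [8]].
After inserting 2: P = [[1, 2, 4, 7], [3, 10], [5], [6], [8]].
After inserting 9: P = [[1, 2, 4, 7, 9], [3, 10], [5], [6], [8]].

The final insertion tableau P = [[1, 2, 4, 7, 9], [3, 10], [5], [6], [8]] has shape [5, 2, 1, 1, 1].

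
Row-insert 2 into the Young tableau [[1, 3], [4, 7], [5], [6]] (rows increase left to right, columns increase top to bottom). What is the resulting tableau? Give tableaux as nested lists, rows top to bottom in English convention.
[[1, 2], [3, 7], [4], [5], [6]]

In row 1, 2 replaces 3 (the leftmost entry greater than 2); 3 is bumped to row 2. In row 2, 3 replaces 4 (the leftmost entry greater than 3); 4 is bumped to row 3. In row 3, 4 replaces 5 (the leftmost entry greater than 4); 5 is bumped to row 4. In row 4, 5 replaces 6 (the leftmost entry greater than 5); 6 is bumped to row 5. 6 starts a new row 5. The new tableau is [[1, 2], [3, 7], [4], [5], [6]].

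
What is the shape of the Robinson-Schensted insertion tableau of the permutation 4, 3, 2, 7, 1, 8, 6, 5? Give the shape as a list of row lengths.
[3, 2, 2, 1]

Row-insert each entry into an empty tableau.

After inserting 4: P = [[4]].
After inserting 3: P = [[3], [4]].
After inserting 2: P = [[2], [3], [4]].
After inserting 7: P = [[2, 7], [3], [4]].
After inserting 1: P = [[1, 7], [2], [3], [4]].
After inserting 8: P = [[1, 7, 8], [2], [3], [4]].
After inserting 6: P = [[1, 6, 8], [2, 7], [3], [4]].
After inserting 5: P = [[1, 5, 8], [2, 6], [3, 7], [4]].

The final insertion tableau P = [[1, 5, 8], [2, 6], [3, 7], [4]] has shape [3, 2, 2, 1].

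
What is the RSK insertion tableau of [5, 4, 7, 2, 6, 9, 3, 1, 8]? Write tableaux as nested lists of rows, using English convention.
Insert 5: appended to row 1. P = [[5]].
Insert 4: 4 bumps 5 from row 1; 5 starts row 2. P = [[4], [5]].
Insert 7: appended to row 1. P = [[4, 7], [5]].
Insert 2: 2 bumps 4 from row 1; 4 bumps 5 from row 2; 5 starts row 3. P = [[2, 7], [4], [5]].
Insert 6: 6 bumps 7 from row 1; 7 appends to row 2. P = [[2, 6], [4, 7], [5]].
Insert 9: appended to row 1. P = [[2, 6, 9], [4, 7], [5]].
Insert 3: 3 bumps 6 from row 1; 6 bumps 7 from row 2; 7 appends to row 3. P = [[2, 3, 9], [4, 6], [5, 7]].
Insert 1: 1 bumps 2 from row 1; 2 bumps 4 from row 2; 4 bumps 5 from row 3; 5 starts row 4. P = [[1, 3, 9], [2, 6], [4, 7], [5]].
Insert 8: 8 bumps 9 from row 1; 9 appends to row 2. P = [[1, 3, 8], [2, 6, 9], [4, 7], [5]].

So P = [[1, 3, 8], [2, 6, 9], [4, 7], [5]].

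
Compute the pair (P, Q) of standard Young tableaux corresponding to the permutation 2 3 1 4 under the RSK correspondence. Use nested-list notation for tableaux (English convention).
P = [[1, 3, 4], [2]], Q = [[1, 2, 4], [3]]

Insert each entry of the permutation into P by Schensted row insertion, recording in Q the position of each new cell.

Insert 2: appended to row 1. P = [[2]].
Insert 3: appended to row 1. P = [[2, 3]].
Insert 1: 1 bumps 2 from row 1; 2 starts row 2. P = [[1, 3], [2]].
Insert 4: appended to row 1. P = [[1, 3, 4], [2]].

So P = [[1, 3, 4], [2]], Q = [[1, 2, 4], [3]].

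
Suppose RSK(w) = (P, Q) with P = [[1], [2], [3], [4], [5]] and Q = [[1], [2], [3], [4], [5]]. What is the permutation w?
5 4 3 2 1

Reverse the RSK construction: for i from n down to 1, find the cell of Q containing i, remove the entry at that cell from P, and reverse-bump it up through P; the value ejected from row 1 is w(i).

Step i=5: Q has 5 at row 5, column 1; remove 5 from row 5 of P and reverse-bump: 5 enters row 4 and ejects 4; 4 enters row 3 and ejects 3; 3 enters row 2 and ejects 2; 2 enters row 1 and ejects 1. So w(5) = 1. P is now [[2], [3], [4], [5]].
Step i=4: Q has 4 at row 4, column 1; remove 5 from row 4 of P and reverse-bump: 5 enters row 3 and ejects 4; 4 enters row 2 and ejects 3; 3 enters row 1 and ejects 2. So w(4) = 2. P is now [[3], [4], [5]].
Step i=3: Q has 3 at row 3, column 1; remove 5 from row 3 of P and reverse-bump: 5 enters row 2 and ejects 4; 4 enters row 1 and ejects 3. So w(3) = 3. P is now [[4], [5]].
Step i=2: Q has 2 at row 2, column 1; remove 5 from row 2 of P and reverse-bump: 5 enters row 1 and ejects 4. So w(2) = 4. P is now [[5]].
Step i=1: Q has 1 at row 1, column 1; remove that cell from P, ejecting 5. So w(1) = 5. P is now [].

So w = 5 4 3 2 1.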